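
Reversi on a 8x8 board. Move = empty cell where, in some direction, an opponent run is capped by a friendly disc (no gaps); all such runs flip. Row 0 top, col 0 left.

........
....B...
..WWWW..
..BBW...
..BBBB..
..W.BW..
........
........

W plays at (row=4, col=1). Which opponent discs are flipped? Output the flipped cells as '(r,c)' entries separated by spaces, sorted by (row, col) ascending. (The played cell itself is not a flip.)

Answer: (3,2)

Derivation:
Dir NW: first cell '.' (not opp) -> no flip
Dir N: first cell '.' (not opp) -> no flip
Dir NE: opp run (3,2) capped by W -> flip
Dir W: first cell '.' (not opp) -> no flip
Dir E: opp run (4,2) (4,3) (4,4) (4,5), next='.' -> no flip
Dir SW: first cell '.' (not opp) -> no flip
Dir S: first cell '.' (not opp) -> no flip
Dir SE: first cell 'W' (not opp) -> no flip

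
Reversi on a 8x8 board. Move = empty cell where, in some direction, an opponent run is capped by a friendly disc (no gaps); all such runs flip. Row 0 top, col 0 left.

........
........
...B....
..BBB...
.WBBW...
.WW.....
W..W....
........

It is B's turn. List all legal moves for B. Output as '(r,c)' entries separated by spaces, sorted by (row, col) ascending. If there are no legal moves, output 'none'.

Answer: (4,0) (4,5) (5,0) (5,4) (5,5) (6,1) (6,2)

Derivation:
(3,0): no bracket -> illegal
(3,1): no bracket -> illegal
(3,5): no bracket -> illegal
(4,0): flips 1 -> legal
(4,5): flips 1 -> legal
(5,0): flips 1 -> legal
(5,3): no bracket -> illegal
(5,4): flips 1 -> legal
(5,5): flips 1 -> legal
(6,1): flips 1 -> legal
(6,2): flips 1 -> legal
(6,4): no bracket -> illegal
(7,0): no bracket -> illegal
(7,1): no bracket -> illegal
(7,2): no bracket -> illegal
(7,3): no bracket -> illegal
(7,4): no bracket -> illegal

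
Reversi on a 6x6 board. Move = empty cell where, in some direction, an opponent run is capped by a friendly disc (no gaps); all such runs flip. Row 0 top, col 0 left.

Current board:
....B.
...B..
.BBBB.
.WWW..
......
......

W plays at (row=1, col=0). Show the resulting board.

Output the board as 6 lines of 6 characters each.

Place W at (1,0); scan 8 dirs for brackets.
Dir NW: edge -> no flip
Dir N: first cell '.' (not opp) -> no flip
Dir NE: first cell '.' (not opp) -> no flip
Dir W: edge -> no flip
Dir E: first cell '.' (not opp) -> no flip
Dir SW: edge -> no flip
Dir S: first cell '.' (not opp) -> no flip
Dir SE: opp run (2,1) capped by W -> flip
All flips: (2,1)

Answer: ....B.
W..B..
.WBBB.
.WWW..
......
......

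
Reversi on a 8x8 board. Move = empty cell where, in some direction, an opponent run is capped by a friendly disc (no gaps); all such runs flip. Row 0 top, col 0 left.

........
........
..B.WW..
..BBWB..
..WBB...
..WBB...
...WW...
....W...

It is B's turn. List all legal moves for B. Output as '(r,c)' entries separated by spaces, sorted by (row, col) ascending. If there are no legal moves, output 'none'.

Answer: (1,3) (1,4) (1,5) (1,6) (3,1) (4,1) (5,1) (6,1) (6,2) (7,2) (7,3) (7,5)

Derivation:
(1,3): flips 1 -> legal
(1,4): flips 2 -> legal
(1,5): flips 2 -> legal
(1,6): flips 2 -> legal
(2,3): no bracket -> illegal
(2,6): no bracket -> illegal
(3,1): flips 1 -> legal
(3,6): no bracket -> illegal
(4,1): flips 1 -> legal
(4,5): no bracket -> illegal
(5,1): flips 2 -> legal
(5,5): no bracket -> illegal
(6,1): flips 1 -> legal
(6,2): flips 2 -> legal
(6,5): no bracket -> illegal
(7,2): flips 1 -> legal
(7,3): flips 1 -> legal
(7,5): flips 1 -> legal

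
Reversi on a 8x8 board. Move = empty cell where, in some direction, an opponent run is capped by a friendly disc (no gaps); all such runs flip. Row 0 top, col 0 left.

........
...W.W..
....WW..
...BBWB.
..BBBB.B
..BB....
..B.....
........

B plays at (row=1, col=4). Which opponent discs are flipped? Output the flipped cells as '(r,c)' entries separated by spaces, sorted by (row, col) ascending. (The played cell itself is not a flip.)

Dir NW: first cell '.' (not opp) -> no flip
Dir N: first cell '.' (not opp) -> no flip
Dir NE: first cell '.' (not opp) -> no flip
Dir W: opp run (1,3), next='.' -> no flip
Dir E: opp run (1,5), next='.' -> no flip
Dir SW: first cell '.' (not opp) -> no flip
Dir S: opp run (2,4) capped by B -> flip
Dir SE: opp run (2,5) capped by B -> flip

Answer: (2,4) (2,5)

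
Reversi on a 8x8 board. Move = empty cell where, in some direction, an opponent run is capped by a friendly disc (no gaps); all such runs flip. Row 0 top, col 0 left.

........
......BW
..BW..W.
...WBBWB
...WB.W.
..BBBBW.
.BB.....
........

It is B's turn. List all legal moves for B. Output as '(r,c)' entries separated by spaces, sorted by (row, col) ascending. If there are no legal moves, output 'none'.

Answer: (1,2) (1,3) (1,5) (2,4) (3,2) (4,2) (5,7) (6,6)

Derivation:
(0,6): no bracket -> illegal
(0,7): no bracket -> illegal
(1,2): flips 1 -> legal
(1,3): flips 3 -> legal
(1,4): no bracket -> illegal
(1,5): flips 1 -> legal
(2,4): flips 1 -> legal
(2,5): no bracket -> illegal
(2,7): no bracket -> illegal
(3,2): flips 2 -> legal
(4,2): flips 1 -> legal
(4,5): no bracket -> illegal
(4,7): no bracket -> illegal
(5,7): flips 2 -> legal
(6,5): no bracket -> illegal
(6,6): flips 4 -> legal
(6,7): no bracket -> illegal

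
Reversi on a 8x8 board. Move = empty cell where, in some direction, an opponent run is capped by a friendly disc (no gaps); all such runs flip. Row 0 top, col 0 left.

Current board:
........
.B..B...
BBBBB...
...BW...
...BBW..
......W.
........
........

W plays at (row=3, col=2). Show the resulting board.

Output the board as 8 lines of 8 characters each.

Answer: ........
.B..B...
BBBBB...
..WWW...
...BBW..
......W.
........
........

Derivation:
Place W at (3,2); scan 8 dirs for brackets.
Dir NW: opp run (2,1), next='.' -> no flip
Dir N: opp run (2,2), next='.' -> no flip
Dir NE: opp run (2,3) (1,4), next='.' -> no flip
Dir W: first cell '.' (not opp) -> no flip
Dir E: opp run (3,3) capped by W -> flip
Dir SW: first cell '.' (not opp) -> no flip
Dir S: first cell '.' (not opp) -> no flip
Dir SE: opp run (4,3), next='.' -> no flip
All flips: (3,3)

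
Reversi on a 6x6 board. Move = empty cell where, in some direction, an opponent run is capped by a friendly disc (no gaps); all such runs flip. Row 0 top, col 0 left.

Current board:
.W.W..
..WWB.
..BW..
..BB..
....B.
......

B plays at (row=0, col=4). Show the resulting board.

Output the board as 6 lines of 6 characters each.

Place B at (0,4); scan 8 dirs for brackets.
Dir NW: edge -> no flip
Dir N: edge -> no flip
Dir NE: edge -> no flip
Dir W: opp run (0,3), next='.' -> no flip
Dir E: first cell '.' (not opp) -> no flip
Dir SW: opp run (1,3) capped by B -> flip
Dir S: first cell 'B' (not opp) -> no flip
Dir SE: first cell '.' (not opp) -> no flip
All flips: (1,3)

Answer: .W.WB.
..WBB.
..BW..
..BB..
....B.
......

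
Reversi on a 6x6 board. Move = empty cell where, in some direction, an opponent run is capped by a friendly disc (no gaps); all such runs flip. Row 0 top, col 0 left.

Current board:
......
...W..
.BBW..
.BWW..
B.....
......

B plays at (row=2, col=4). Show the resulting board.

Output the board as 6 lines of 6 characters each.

Place B at (2,4); scan 8 dirs for brackets.
Dir NW: opp run (1,3), next='.' -> no flip
Dir N: first cell '.' (not opp) -> no flip
Dir NE: first cell '.' (not opp) -> no flip
Dir W: opp run (2,3) capped by B -> flip
Dir E: first cell '.' (not opp) -> no flip
Dir SW: opp run (3,3), next='.' -> no flip
Dir S: first cell '.' (not opp) -> no flip
Dir SE: first cell '.' (not opp) -> no flip
All flips: (2,3)

Answer: ......
...W..
.BBBB.
.BWW..
B.....
......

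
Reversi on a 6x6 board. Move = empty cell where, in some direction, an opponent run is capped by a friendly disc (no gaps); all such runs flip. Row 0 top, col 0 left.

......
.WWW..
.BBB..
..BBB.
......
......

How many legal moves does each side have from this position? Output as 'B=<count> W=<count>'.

-- B to move --
(0,0): flips 1 -> legal
(0,1): flips 2 -> legal
(0,2): flips 1 -> legal
(0,3): flips 2 -> legal
(0,4): flips 1 -> legal
(1,0): no bracket -> illegal
(1,4): no bracket -> illegal
(2,0): no bracket -> illegal
(2,4): no bracket -> illegal
B mobility = 5
-- W to move --
(1,0): no bracket -> illegal
(1,4): no bracket -> illegal
(2,0): no bracket -> illegal
(2,4): no bracket -> illegal
(2,5): no bracket -> illegal
(3,0): flips 1 -> legal
(3,1): flips 2 -> legal
(3,5): no bracket -> illegal
(4,1): no bracket -> illegal
(4,2): flips 2 -> legal
(4,3): flips 2 -> legal
(4,4): flips 2 -> legal
(4,5): flips 2 -> legal
W mobility = 6

Answer: B=5 W=6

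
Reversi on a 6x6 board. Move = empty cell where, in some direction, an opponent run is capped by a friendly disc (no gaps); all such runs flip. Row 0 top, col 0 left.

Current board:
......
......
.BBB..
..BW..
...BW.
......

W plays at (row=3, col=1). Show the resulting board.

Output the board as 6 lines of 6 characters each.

Place W at (3,1); scan 8 dirs for brackets.
Dir NW: first cell '.' (not opp) -> no flip
Dir N: opp run (2,1), next='.' -> no flip
Dir NE: opp run (2,2), next='.' -> no flip
Dir W: first cell '.' (not opp) -> no flip
Dir E: opp run (3,2) capped by W -> flip
Dir SW: first cell '.' (not opp) -> no flip
Dir S: first cell '.' (not opp) -> no flip
Dir SE: first cell '.' (not opp) -> no flip
All flips: (3,2)

Answer: ......
......
.BBB..
.WWW..
...BW.
......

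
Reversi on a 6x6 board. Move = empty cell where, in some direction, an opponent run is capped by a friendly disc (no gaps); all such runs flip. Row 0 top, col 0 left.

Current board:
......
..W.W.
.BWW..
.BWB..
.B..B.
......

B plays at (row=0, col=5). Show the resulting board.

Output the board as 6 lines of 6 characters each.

Place B at (0,5); scan 8 dirs for brackets.
Dir NW: edge -> no flip
Dir N: edge -> no flip
Dir NE: edge -> no flip
Dir W: first cell '.' (not opp) -> no flip
Dir E: edge -> no flip
Dir SW: opp run (1,4) (2,3) (3,2) capped by B -> flip
Dir S: first cell '.' (not opp) -> no flip
Dir SE: edge -> no flip
All flips: (1,4) (2,3) (3,2)

Answer: .....B
..W.B.
.BWB..
.BBB..
.B..B.
......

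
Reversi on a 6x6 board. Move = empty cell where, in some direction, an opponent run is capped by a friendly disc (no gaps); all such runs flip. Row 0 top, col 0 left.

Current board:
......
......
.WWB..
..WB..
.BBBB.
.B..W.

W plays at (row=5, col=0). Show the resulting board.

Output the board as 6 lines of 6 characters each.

Answer: ......
......
.WWB..
..WB..
.WBBB.
WB..W.

Derivation:
Place W at (5,0); scan 8 dirs for brackets.
Dir NW: edge -> no flip
Dir N: first cell '.' (not opp) -> no flip
Dir NE: opp run (4,1) capped by W -> flip
Dir W: edge -> no flip
Dir E: opp run (5,1), next='.' -> no flip
Dir SW: edge -> no flip
Dir S: edge -> no flip
Dir SE: edge -> no flip
All flips: (4,1)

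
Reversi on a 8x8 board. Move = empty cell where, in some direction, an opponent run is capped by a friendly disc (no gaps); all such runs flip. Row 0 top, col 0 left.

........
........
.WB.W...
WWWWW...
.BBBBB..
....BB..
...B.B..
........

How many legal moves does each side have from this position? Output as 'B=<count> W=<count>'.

Answer: B=8 W=12

Derivation:
-- B to move --
(1,0): flips 2 -> legal
(1,1): flips 2 -> legal
(1,2): no bracket -> illegal
(1,3): no bracket -> illegal
(1,4): flips 2 -> legal
(1,5): flips 2 -> legal
(2,0): flips 2 -> legal
(2,3): flips 3 -> legal
(2,5): flips 1 -> legal
(3,5): no bracket -> illegal
(4,0): flips 1 -> legal
B mobility = 8
-- W to move --
(1,1): flips 1 -> legal
(1,2): flips 1 -> legal
(1,3): flips 1 -> legal
(2,3): flips 1 -> legal
(3,5): no bracket -> illegal
(3,6): no bracket -> illegal
(4,0): no bracket -> illegal
(4,6): no bracket -> illegal
(5,0): flips 1 -> legal
(5,1): flips 2 -> legal
(5,2): flips 3 -> legal
(5,3): flips 2 -> legal
(5,6): flips 1 -> legal
(6,2): no bracket -> illegal
(6,4): flips 2 -> legal
(6,6): flips 2 -> legal
(7,2): no bracket -> illegal
(7,3): no bracket -> illegal
(7,4): no bracket -> illegal
(7,5): no bracket -> illegal
(7,6): flips 3 -> legal
W mobility = 12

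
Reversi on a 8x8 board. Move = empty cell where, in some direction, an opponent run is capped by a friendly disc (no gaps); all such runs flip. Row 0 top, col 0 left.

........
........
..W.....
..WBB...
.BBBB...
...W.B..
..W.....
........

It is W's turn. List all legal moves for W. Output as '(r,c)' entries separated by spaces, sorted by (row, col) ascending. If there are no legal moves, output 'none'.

(2,3): flips 2 -> legal
(2,4): no bracket -> illegal
(2,5): no bracket -> illegal
(3,0): no bracket -> illegal
(3,1): flips 1 -> legal
(3,5): flips 3 -> legal
(4,0): no bracket -> illegal
(4,5): no bracket -> illegal
(4,6): no bracket -> illegal
(5,0): flips 1 -> legal
(5,1): no bracket -> illegal
(5,2): flips 1 -> legal
(5,4): flips 1 -> legal
(5,6): no bracket -> illegal
(6,4): no bracket -> illegal
(6,5): no bracket -> illegal
(6,6): flips 3 -> legal

Answer: (2,3) (3,1) (3,5) (5,0) (5,2) (5,4) (6,6)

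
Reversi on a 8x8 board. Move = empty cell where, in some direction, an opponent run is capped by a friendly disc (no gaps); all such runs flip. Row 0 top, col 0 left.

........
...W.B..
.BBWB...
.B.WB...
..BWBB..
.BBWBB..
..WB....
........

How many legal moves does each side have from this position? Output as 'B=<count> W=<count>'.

-- B to move --
(0,2): flips 1 -> legal
(0,3): flips 5 -> legal
(0,4): flips 1 -> legal
(1,2): flips 1 -> legal
(1,4): no bracket -> illegal
(3,2): flips 2 -> legal
(6,1): flips 1 -> legal
(6,4): flips 1 -> legal
(7,1): flips 2 -> legal
(7,2): flips 1 -> legal
(7,3): flips 1 -> legal
B mobility = 10
-- W to move --
(0,4): no bracket -> illegal
(0,5): no bracket -> illegal
(0,6): flips 2 -> legal
(1,0): no bracket -> illegal
(1,1): flips 1 -> legal
(1,2): no bracket -> illegal
(1,4): no bracket -> illegal
(1,6): no bracket -> illegal
(2,0): flips 4 -> legal
(2,5): flips 2 -> legal
(2,6): no bracket -> illegal
(3,0): no bracket -> illegal
(3,2): flips 2 -> legal
(3,5): flips 3 -> legal
(3,6): no bracket -> illegal
(4,0): flips 3 -> legal
(4,1): flips 1 -> legal
(4,6): flips 2 -> legal
(5,0): flips 2 -> legal
(5,6): flips 4 -> legal
(6,0): flips 2 -> legal
(6,1): flips 1 -> legal
(6,4): flips 1 -> legal
(6,5): flips 1 -> legal
(6,6): flips 2 -> legal
(7,2): no bracket -> illegal
(7,3): flips 1 -> legal
(7,4): no bracket -> illegal
W mobility = 17

Answer: B=10 W=17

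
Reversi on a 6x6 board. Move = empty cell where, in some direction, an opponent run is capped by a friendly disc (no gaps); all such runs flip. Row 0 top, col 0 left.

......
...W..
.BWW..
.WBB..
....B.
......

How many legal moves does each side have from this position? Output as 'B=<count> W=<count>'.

Answer: B=7 W=7

Derivation:
-- B to move --
(0,2): no bracket -> illegal
(0,3): flips 2 -> legal
(0,4): no bracket -> illegal
(1,1): flips 1 -> legal
(1,2): flips 1 -> legal
(1,4): flips 1 -> legal
(2,0): no bracket -> illegal
(2,4): flips 2 -> legal
(3,0): flips 1 -> legal
(3,4): no bracket -> illegal
(4,0): no bracket -> illegal
(4,1): flips 1 -> legal
(4,2): no bracket -> illegal
B mobility = 7
-- W to move --
(1,0): no bracket -> illegal
(1,1): flips 1 -> legal
(1,2): no bracket -> illegal
(2,0): flips 1 -> legal
(2,4): no bracket -> illegal
(3,0): no bracket -> illegal
(3,4): flips 2 -> legal
(3,5): no bracket -> illegal
(4,1): flips 1 -> legal
(4,2): flips 1 -> legal
(4,3): flips 1 -> legal
(4,5): no bracket -> illegal
(5,3): no bracket -> illegal
(5,4): no bracket -> illegal
(5,5): flips 2 -> legal
W mobility = 7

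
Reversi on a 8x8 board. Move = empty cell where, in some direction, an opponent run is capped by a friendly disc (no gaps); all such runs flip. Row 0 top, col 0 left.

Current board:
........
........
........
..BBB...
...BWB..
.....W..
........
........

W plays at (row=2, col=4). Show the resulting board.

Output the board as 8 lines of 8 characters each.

Place W at (2,4); scan 8 dirs for brackets.
Dir NW: first cell '.' (not opp) -> no flip
Dir N: first cell '.' (not opp) -> no flip
Dir NE: first cell '.' (not opp) -> no flip
Dir W: first cell '.' (not opp) -> no flip
Dir E: first cell '.' (not opp) -> no flip
Dir SW: opp run (3,3), next='.' -> no flip
Dir S: opp run (3,4) capped by W -> flip
Dir SE: first cell '.' (not opp) -> no flip
All flips: (3,4)

Answer: ........
........
....W...
..BBW...
...BWB..
.....W..
........
........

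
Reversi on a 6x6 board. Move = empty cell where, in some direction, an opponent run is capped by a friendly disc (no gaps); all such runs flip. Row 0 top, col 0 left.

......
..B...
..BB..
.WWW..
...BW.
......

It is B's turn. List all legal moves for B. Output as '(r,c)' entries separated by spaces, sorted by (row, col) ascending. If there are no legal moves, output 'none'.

Answer: (2,1) (4,0) (4,1) (4,2) (4,5) (5,5)

Derivation:
(2,0): no bracket -> illegal
(2,1): flips 1 -> legal
(2,4): no bracket -> illegal
(3,0): no bracket -> illegal
(3,4): no bracket -> illegal
(3,5): no bracket -> illegal
(4,0): flips 1 -> legal
(4,1): flips 1 -> legal
(4,2): flips 1 -> legal
(4,5): flips 1 -> legal
(5,3): no bracket -> illegal
(5,4): no bracket -> illegal
(5,5): flips 2 -> legal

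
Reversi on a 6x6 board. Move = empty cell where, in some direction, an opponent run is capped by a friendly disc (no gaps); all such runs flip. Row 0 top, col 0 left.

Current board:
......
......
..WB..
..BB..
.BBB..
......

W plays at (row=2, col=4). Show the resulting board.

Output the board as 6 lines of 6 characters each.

Answer: ......
......
..WWW.
..BB..
.BBB..
......

Derivation:
Place W at (2,4); scan 8 dirs for brackets.
Dir NW: first cell '.' (not opp) -> no flip
Dir N: first cell '.' (not opp) -> no flip
Dir NE: first cell '.' (not opp) -> no flip
Dir W: opp run (2,3) capped by W -> flip
Dir E: first cell '.' (not opp) -> no flip
Dir SW: opp run (3,3) (4,2), next='.' -> no flip
Dir S: first cell '.' (not opp) -> no flip
Dir SE: first cell '.' (not opp) -> no flip
All flips: (2,3)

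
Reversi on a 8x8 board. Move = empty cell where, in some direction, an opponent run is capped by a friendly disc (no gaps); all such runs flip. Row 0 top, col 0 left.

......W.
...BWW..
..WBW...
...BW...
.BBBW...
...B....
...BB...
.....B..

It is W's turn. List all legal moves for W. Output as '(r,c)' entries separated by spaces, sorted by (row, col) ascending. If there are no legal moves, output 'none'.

Answer: (0,2) (0,4) (1,2) (3,2) (4,0) (5,1) (5,2) (6,2)

Derivation:
(0,2): flips 1 -> legal
(0,3): no bracket -> illegal
(0,4): flips 1 -> legal
(1,2): flips 2 -> legal
(3,0): no bracket -> illegal
(3,1): no bracket -> illegal
(3,2): flips 2 -> legal
(4,0): flips 3 -> legal
(5,0): no bracket -> illegal
(5,1): flips 2 -> legal
(5,2): flips 1 -> legal
(5,4): no bracket -> illegal
(5,5): no bracket -> illegal
(6,2): flips 1 -> legal
(6,5): no bracket -> illegal
(6,6): no bracket -> illegal
(7,2): no bracket -> illegal
(7,3): no bracket -> illegal
(7,4): no bracket -> illegal
(7,6): no bracket -> illegal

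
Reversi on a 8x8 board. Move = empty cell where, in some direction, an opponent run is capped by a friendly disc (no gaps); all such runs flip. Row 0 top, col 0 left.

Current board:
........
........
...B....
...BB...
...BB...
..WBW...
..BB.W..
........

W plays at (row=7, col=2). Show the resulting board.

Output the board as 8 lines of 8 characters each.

Place W at (7,2); scan 8 dirs for brackets.
Dir NW: first cell '.' (not opp) -> no flip
Dir N: opp run (6,2) capped by W -> flip
Dir NE: opp run (6,3) capped by W -> flip
Dir W: first cell '.' (not opp) -> no flip
Dir E: first cell '.' (not opp) -> no flip
Dir SW: edge -> no flip
Dir S: edge -> no flip
Dir SE: edge -> no flip
All flips: (6,2) (6,3)

Answer: ........
........
...B....
...BB...
...BB...
..WBW...
..WW.W..
..W.....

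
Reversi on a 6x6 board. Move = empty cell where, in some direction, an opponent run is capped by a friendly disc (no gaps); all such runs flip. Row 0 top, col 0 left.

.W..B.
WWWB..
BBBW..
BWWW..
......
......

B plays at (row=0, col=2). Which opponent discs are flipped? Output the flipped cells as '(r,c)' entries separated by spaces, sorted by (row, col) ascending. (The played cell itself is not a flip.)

Answer: (1,1) (1,2)

Derivation:
Dir NW: edge -> no flip
Dir N: edge -> no flip
Dir NE: edge -> no flip
Dir W: opp run (0,1), next='.' -> no flip
Dir E: first cell '.' (not opp) -> no flip
Dir SW: opp run (1,1) capped by B -> flip
Dir S: opp run (1,2) capped by B -> flip
Dir SE: first cell 'B' (not opp) -> no flip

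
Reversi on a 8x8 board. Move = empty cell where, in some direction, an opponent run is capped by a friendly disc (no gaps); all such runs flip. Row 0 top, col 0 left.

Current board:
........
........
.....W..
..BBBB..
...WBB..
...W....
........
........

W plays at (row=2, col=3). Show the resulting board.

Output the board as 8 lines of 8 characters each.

Place W at (2,3); scan 8 dirs for brackets.
Dir NW: first cell '.' (not opp) -> no flip
Dir N: first cell '.' (not opp) -> no flip
Dir NE: first cell '.' (not opp) -> no flip
Dir W: first cell '.' (not opp) -> no flip
Dir E: first cell '.' (not opp) -> no flip
Dir SW: opp run (3,2), next='.' -> no flip
Dir S: opp run (3,3) capped by W -> flip
Dir SE: opp run (3,4) (4,5), next='.' -> no flip
All flips: (3,3)

Answer: ........
........
...W.W..
..BWBB..
...WBB..
...W....
........
........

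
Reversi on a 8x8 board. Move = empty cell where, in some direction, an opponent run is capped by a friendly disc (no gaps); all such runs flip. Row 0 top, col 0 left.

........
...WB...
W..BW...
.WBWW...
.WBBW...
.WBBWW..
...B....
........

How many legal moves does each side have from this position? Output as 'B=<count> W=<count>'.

Answer: B=13 W=12

Derivation:
-- B to move --
(0,2): no bracket -> illegal
(0,3): flips 1 -> legal
(0,4): no bracket -> illegal
(1,0): no bracket -> illegal
(1,1): no bracket -> illegal
(1,2): flips 1 -> legal
(1,5): flips 2 -> legal
(2,1): no bracket -> illegal
(2,2): no bracket -> illegal
(2,5): flips 2 -> legal
(3,0): flips 2 -> legal
(3,5): flips 3 -> legal
(4,0): flips 1 -> legal
(4,5): flips 3 -> legal
(4,6): no bracket -> illegal
(5,0): flips 2 -> legal
(5,6): flips 2 -> legal
(6,0): flips 1 -> legal
(6,1): no bracket -> illegal
(6,2): no bracket -> illegal
(6,4): flips 4 -> legal
(6,5): flips 1 -> legal
(6,6): no bracket -> illegal
B mobility = 13
-- W to move --
(0,3): no bracket -> illegal
(0,4): flips 1 -> legal
(0,5): flips 3 -> legal
(1,2): flips 1 -> legal
(1,5): flips 1 -> legal
(2,1): flips 2 -> legal
(2,2): flips 1 -> legal
(2,5): no bracket -> illegal
(6,1): flips 2 -> legal
(6,2): flips 1 -> legal
(6,4): flips 2 -> legal
(7,2): flips 1 -> legal
(7,3): flips 3 -> legal
(7,4): flips 2 -> legal
W mobility = 12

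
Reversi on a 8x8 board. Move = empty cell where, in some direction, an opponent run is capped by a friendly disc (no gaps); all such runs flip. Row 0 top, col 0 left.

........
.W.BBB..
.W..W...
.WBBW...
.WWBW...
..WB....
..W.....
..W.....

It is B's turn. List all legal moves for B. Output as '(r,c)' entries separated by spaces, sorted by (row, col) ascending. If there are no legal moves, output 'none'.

Answer: (1,0) (2,0) (2,5) (3,0) (3,5) (4,0) (4,5) (5,0) (5,1) (5,4) (5,5) (6,1) (7,1)

Derivation:
(0,0): no bracket -> illegal
(0,1): no bracket -> illegal
(0,2): no bracket -> illegal
(1,0): flips 1 -> legal
(1,2): no bracket -> illegal
(2,0): flips 2 -> legal
(2,2): no bracket -> illegal
(2,3): no bracket -> illegal
(2,5): flips 1 -> legal
(3,0): flips 1 -> legal
(3,5): flips 3 -> legal
(4,0): flips 2 -> legal
(4,5): flips 1 -> legal
(5,0): flips 1 -> legal
(5,1): flips 2 -> legal
(5,4): flips 3 -> legal
(5,5): flips 1 -> legal
(6,1): flips 1 -> legal
(6,3): no bracket -> illegal
(7,1): flips 1 -> legal
(7,3): no bracket -> illegal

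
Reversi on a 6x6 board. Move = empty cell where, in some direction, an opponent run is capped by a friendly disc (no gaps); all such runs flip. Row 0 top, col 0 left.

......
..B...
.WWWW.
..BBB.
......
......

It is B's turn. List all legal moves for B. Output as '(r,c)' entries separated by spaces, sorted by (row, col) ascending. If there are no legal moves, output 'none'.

Answer: (1,0) (1,1) (1,3) (1,4) (1,5) (3,0)

Derivation:
(1,0): flips 1 -> legal
(1,1): flips 1 -> legal
(1,3): flips 1 -> legal
(1,4): flips 2 -> legal
(1,5): flips 1 -> legal
(2,0): no bracket -> illegal
(2,5): no bracket -> illegal
(3,0): flips 1 -> legal
(3,1): no bracket -> illegal
(3,5): no bracket -> illegal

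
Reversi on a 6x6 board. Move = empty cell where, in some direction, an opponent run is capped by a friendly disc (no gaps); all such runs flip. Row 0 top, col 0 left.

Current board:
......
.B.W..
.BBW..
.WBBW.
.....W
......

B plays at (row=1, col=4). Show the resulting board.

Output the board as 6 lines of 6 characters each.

Place B at (1,4); scan 8 dirs for brackets.
Dir NW: first cell '.' (not opp) -> no flip
Dir N: first cell '.' (not opp) -> no flip
Dir NE: first cell '.' (not opp) -> no flip
Dir W: opp run (1,3), next='.' -> no flip
Dir E: first cell '.' (not opp) -> no flip
Dir SW: opp run (2,3) capped by B -> flip
Dir S: first cell '.' (not opp) -> no flip
Dir SE: first cell '.' (not opp) -> no flip
All flips: (2,3)

Answer: ......
.B.WB.
.BBB..
.WBBW.
.....W
......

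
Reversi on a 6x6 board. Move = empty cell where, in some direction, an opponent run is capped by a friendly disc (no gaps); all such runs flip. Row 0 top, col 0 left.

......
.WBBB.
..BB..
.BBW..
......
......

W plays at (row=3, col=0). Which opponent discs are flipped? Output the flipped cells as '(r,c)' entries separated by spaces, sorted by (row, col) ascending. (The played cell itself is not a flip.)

Answer: (3,1) (3,2)

Derivation:
Dir NW: edge -> no flip
Dir N: first cell '.' (not opp) -> no flip
Dir NE: first cell '.' (not opp) -> no flip
Dir W: edge -> no flip
Dir E: opp run (3,1) (3,2) capped by W -> flip
Dir SW: edge -> no flip
Dir S: first cell '.' (not opp) -> no flip
Dir SE: first cell '.' (not opp) -> no flip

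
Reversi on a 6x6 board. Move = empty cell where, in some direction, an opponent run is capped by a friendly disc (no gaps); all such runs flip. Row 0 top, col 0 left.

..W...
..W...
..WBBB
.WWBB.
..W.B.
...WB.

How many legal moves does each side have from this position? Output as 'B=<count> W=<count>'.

Answer: B=7 W=5

Derivation:
-- B to move --
(0,1): flips 1 -> legal
(0,3): no bracket -> illegal
(1,1): flips 1 -> legal
(1,3): no bracket -> illegal
(2,0): no bracket -> illegal
(2,1): flips 1 -> legal
(3,0): flips 2 -> legal
(4,0): no bracket -> illegal
(4,1): flips 1 -> legal
(4,3): no bracket -> illegal
(5,1): flips 1 -> legal
(5,2): flips 1 -> legal
B mobility = 7
-- W to move --
(1,3): no bracket -> illegal
(1,4): flips 1 -> legal
(1,5): flips 2 -> legal
(3,5): flips 3 -> legal
(4,3): no bracket -> illegal
(4,5): flips 2 -> legal
(5,5): flips 3 -> legal
W mobility = 5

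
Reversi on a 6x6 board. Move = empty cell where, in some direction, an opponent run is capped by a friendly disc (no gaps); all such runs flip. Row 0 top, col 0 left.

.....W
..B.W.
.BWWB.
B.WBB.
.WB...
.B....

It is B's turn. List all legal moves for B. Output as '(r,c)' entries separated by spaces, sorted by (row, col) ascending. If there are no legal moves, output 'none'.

Answer: (0,4) (1,1) (1,3) (3,1) (4,0) (4,3) (5,2)

Derivation:
(0,3): no bracket -> illegal
(0,4): flips 1 -> legal
(1,1): flips 1 -> legal
(1,3): flips 1 -> legal
(1,5): no bracket -> illegal
(2,5): no bracket -> illegal
(3,1): flips 2 -> legal
(4,0): flips 1 -> legal
(4,3): flips 1 -> legal
(5,0): no bracket -> illegal
(5,2): flips 1 -> legal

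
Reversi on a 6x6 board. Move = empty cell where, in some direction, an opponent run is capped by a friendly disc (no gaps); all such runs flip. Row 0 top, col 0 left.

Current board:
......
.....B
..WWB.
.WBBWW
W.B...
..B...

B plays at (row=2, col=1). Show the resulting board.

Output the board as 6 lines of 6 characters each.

Place B at (2,1); scan 8 dirs for brackets.
Dir NW: first cell '.' (not opp) -> no flip
Dir N: first cell '.' (not opp) -> no flip
Dir NE: first cell '.' (not opp) -> no flip
Dir W: first cell '.' (not opp) -> no flip
Dir E: opp run (2,2) (2,3) capped by B -> flip
Dir SW: first cell '.' (not opp) -> no flip
Dir S: opp run (3,1), next='.' -> no flip
Dir SE: first cell 'B' (not opp) -> no flip
All flips: (2,2) (2,3)

Answer: ......
.....B
.BBBB.
.WBBWW
W.B...
..B...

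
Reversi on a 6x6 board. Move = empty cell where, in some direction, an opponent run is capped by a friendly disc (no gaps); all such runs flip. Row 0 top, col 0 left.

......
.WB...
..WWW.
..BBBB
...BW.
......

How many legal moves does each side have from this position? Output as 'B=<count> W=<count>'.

Answer: B=9 W=7

Derivation:
-- B to move --
(0,0): flips 2 -> legal
(0,1): no bracket -> illegal
(0,2): no bracket -> illegal
(1,0): flips 1 -> legal
(1,3): flips 2 -> legal
(1,4): flips 2 -> legal
(1,5): flips 1 -> legal
(2,0): no bracket -> illegal
(2,1): no bracket -> illegal
(2,5): no bracket -> illegal
(3,1): no bracket -> illegal
(4,5): flips 1 -> legal
(5,3): flips 1 -> legal
(5,4): flips 1 -> legal
(5,5): flips 1 -> legal
B mobility = 9
-- W to move --
(0,1): flips 1 -> legal
(0,2): flips 1 -> legal
(0,3): no bracket -> illegal
(1,3): flips 1 -> legal
(2,1): no bracket -> illegal
(2,5): no bracket -> illegal
(3,1): no bracket -> illegal
(4,1): flips 1 -> legal
(4,2): flips 3 -> legal
(4,5): flips 1 -> legal
(5,2): no bracket -> illegal
(5,3): flips 2 -> legal
(5,4): no bracket -> illegal
W mobility = 7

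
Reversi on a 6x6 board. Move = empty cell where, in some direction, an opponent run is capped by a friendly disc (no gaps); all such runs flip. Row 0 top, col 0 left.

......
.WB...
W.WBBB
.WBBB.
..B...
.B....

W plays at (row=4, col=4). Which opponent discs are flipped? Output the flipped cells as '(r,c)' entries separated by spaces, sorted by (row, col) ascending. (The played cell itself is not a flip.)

Answer: (3,3)

Derivation:
Dir NW: opp run (3,3) capped by W -> flip
Dir N: opp run (3,4) (2,4), next='.' -> no flip
Dir NE: first cell '.' (not opp) -> no flip
Dir W: first cell '.' (not opp) -> no flip
Dir E: first cell '.' (not opp) -> no flip
Dir SW: first cell '.' (not opp) -> no flip
Dir S: first cell '.' (not opp) -> no flip
Dir SE: first cell '.' (not opp) -> no flip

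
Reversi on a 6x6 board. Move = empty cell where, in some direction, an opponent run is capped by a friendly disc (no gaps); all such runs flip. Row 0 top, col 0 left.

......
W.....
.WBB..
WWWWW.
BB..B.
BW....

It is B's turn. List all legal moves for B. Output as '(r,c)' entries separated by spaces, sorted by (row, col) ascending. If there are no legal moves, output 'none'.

Answer: (1,1) (2,0) (2,4) (4,2) (4,3) (4,5) (5,2)

Derivation:
(0,0): no bracket -> illegal
(0,1): no bracket -> illegal
(1,1): flips 2 -> legal
(1,2): no bracket -> illegal
(2,0): flips 2 -> legal
(2,4): flips 1 -> legal
(2,5): no bracket -> illegal
(3,5): no bracket -> illegal
(4,2): flips 1 -> legal
(4,3): flips 1 -> legal
(4,5): flips 1 -> legal
(5,2): flips 1 -> legal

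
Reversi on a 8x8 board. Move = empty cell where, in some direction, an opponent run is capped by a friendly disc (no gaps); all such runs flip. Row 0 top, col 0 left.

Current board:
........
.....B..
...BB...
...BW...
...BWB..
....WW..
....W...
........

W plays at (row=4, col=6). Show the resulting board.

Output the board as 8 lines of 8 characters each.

Answer: ........
.....B..
...BB...
...BW...
...BWWW.
....WW..
....W...
........

Derivation:
Place W at (4,6); scan 8 dirs for brackets.
Dir NW: first cell '.' (not opp) -> no flip
Dir N: first cell '.' (not opp) -> no flip
Dir NE: first cell '.' (not opp) -> no flip
Dir W: opp run (4,5) capped by W -> flip
Dir E: first cell '.' (not opp) -> no flip
Dir SW: first cell 'W' (not opp) -> no flip
Dir S: first cell '.' (not opp) -> no flip
Dir SE: first cell '.' (not opp) -> no flip
All flips: (4,5)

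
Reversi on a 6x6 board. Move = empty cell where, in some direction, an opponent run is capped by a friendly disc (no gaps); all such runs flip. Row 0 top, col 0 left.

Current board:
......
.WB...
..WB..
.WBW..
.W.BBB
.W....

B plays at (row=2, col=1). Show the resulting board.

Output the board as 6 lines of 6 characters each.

Place B at (2,1); scan 8 dirs for brackets.
Dir NW: first cell '.' (not opp) -> no flip
Dir N: opp run (1,1), next='.' -> no flip
Dir NE: first cell 'B' (not opp) -> no flip
Dir W: first cell '.' (not opp) -> no flip
Dir E: opp run (2,2) capped by B -> flip
Dir SW: first cell '.' (not opp) -> no flip
Dir S: opp run (3,1) (4,1) (5,1), next=edge -> no flip
Dir SE: first cell 'B' (not opp) -> no flip
All flips: (2,2)

Answer: ......
.WB...
.BBB..
.WBW..
.W.BBB
.W....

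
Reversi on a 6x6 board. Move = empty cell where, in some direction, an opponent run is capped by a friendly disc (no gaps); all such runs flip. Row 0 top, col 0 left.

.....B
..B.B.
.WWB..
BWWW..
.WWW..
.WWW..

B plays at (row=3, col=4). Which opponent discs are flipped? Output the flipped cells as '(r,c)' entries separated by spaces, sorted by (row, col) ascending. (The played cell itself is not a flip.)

Dir NW: first cell 'B' (not opp) -> no flip
Dir N: first cell '.' (not opp) -> no flip
Dir NE: first cell '.' (not opp) -> no flip
Dir W: opp run (3,3) (3,2) (3,1) capped by B -> flip
Dir E: first cell '.' (not opp) -> no flip
Dir SW: opp run (4,3) (5,2), next=edge -> no flip
Dir S: first cell '.' (not opp) -> no flip
Dir SE: first cell '.' (not opp) -> no flip

Answer: (3,1) (3,2) (3,3)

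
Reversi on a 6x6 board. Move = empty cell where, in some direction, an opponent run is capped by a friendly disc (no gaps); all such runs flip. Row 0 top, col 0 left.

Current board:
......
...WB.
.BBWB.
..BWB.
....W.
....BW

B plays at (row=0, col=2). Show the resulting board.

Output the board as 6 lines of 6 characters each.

Place B at (0,2); scan 8 dirs for brackets.
Dir NW: edge -> no flip
Dir N: edge -> no flip
Dir NE: edge -> no flip
Dir W: first cell '.' (not opp) -> no flip
Dir E: first cell '.' (not opp) -> no flip
Dir SW: first cell '.' (not opp) -> no flip
Dir S: first cell '.' (not opp) -> no flip
Dir SE: opp run (1,3) capped by B -> flip
All flips: (1,3)

Answer: ..B...
...BB.
.BBWB.
..BWB.
....W.
....BW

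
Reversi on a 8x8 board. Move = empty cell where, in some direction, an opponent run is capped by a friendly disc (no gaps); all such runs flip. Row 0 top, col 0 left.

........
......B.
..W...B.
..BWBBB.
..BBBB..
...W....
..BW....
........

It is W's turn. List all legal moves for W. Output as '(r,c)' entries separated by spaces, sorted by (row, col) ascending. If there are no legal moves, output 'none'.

Answer: (1,7) (3,1) (3,7) (5,1) (5,2) (5,5) (6,1) (7,1)

Derivation:
(0,5): no bracket -> illegal
(0,6): no bracket -> illegal
(0,7): no bracket -> illegal
(1,5): no bracket -> illegal
(1,7): flips 3 -> legal
(2,1): no bracket -> illegal
(2,3): no bracket -> illegal
(2,4): no bracket -> illegal
(2,5): no bracket -> illegal
(2,7): no bracket -> illegal
(3,1): flips 2 -> legal
(3,7): flips 3 -> legal
(4,1): no bracket -> illegal
(4,6): no bracket -> illegal
(4,7): no bracket -> illegal
(5,1): flips 1 -> legal
(5,2): flips 2 -> legal
(5,4): no bracket -> illegal
(5,5): flips 1 -> legal
(5,6): no bracket -> illegal
(6,1): flips 1 -> legal
(7,1): flips 1 -> legal
(7,2): no bracket -> illegal
(7,3): no bracket -> illegal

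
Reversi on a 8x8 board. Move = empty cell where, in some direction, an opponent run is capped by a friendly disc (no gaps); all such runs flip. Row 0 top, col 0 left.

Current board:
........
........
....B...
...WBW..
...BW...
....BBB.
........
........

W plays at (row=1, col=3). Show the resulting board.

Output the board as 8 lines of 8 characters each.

Answer: ........
...W....
....W...
...WBW..
...BW...
....BBB.
........
........

Derivation:
Place W at (1,3); scan 8 dirs for brackets.
Dir NW: first cell '.' (not opp) -> no flip
Dir N: first cell '.' (not opp) -> no flip
Dir NE: first cell '.' (not opp) -> no flip
Dir W: first cell '.' (not opp) -> no flip
Dir E: first cell '.' (not opp) -> no flip
Dir SW: first cell '.' (not opp) -> no flip
Dir S: first cell '.' (not opp) -> no flip
Dir SE: opp run (2,4) capped by W -> flip
All flips: (2,4)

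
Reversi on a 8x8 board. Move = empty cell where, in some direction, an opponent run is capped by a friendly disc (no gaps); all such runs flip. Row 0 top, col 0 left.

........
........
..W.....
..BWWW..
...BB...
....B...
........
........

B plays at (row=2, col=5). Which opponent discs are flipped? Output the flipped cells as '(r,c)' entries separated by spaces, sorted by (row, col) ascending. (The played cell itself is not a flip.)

Answer: (3,4)

Derivation:
Dir NW: first cell '.' (not opp) -> no flip
Dir N: first cell '.' (not opp) -> no flip
Dir NE: first cell '.' (not opp) -> no flip
Dir W: first cell '.' (not opp) -> no flip
Dir E: first cell '.' (not opp) -> no flip
Dir SW: opp run (3,4) capped by B -> flip
Dir S: opp run (3,5), next='.' -> no flip
Dir SE: first cell '.' (not opp) -> no flip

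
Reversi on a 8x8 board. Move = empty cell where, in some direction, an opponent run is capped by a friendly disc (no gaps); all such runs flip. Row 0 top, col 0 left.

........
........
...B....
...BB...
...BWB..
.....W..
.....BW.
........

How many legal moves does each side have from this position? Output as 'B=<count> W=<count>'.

Answer: B=3 W=7

Derivation:
-- B to move --
(3,5): no bracket -> illegal
(4,6): no bracket -> illegal
(5,3): no bracket -> illegal
(5,4): flips 1 -> legal
(5,6): no bracket -> illegal
(5,7): no bracket -> illegal
(6,4): no bracket -> illegal
(6,7): flips 1 -> legal
(7,5): no bracket -> illegal
(7,6): no bracket -> illegal
(7,7): flips 3 -> legal
B mobility = 3
-- W to move --
(1,2): no bracket -> illegal
(1,3): no bracket -> illegal
(1,4): no bracket -> illegal
(2,2): flips 1 -> legal
(2,4): flips 1 -> legal
(2,5): no bracket -> illegal
(3,2): no bracket -> illegal
(3,5): flips 1 -> legal
(3,6): no bracket -> illegal
(4,2): flips 1 -> legal
(4,6): flips 1 -> legal
(5,2): no bracket -> illegal
(5,3): no bracket -> illegal
(5,4): no bracket -> illegal
(5,6): no bracket -> illegal
(6,4): flips 1 -> legal
(7,4): no bracket -> illegal
(7,5): flips 1 -> legal
(7,6): no bracket -> illegal
W mobility = 7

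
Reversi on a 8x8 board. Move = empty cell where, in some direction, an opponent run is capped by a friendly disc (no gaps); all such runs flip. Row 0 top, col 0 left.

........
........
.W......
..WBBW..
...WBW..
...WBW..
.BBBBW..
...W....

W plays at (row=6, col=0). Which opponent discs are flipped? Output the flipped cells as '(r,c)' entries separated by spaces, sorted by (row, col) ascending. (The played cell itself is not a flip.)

Dir NW: edge -> no flip
Dir N: first cell '.' (not opp) -> no flip
Dir NE: first cell '.' (not opp) -> no flip
Dir W: edge -> no flip
Dir E: opp run (6,1) (6,2) (6,3) (6,4) capped by W -> flip
Dir SW: edge -> no flip
Dir S: first cell '.' (not opp) -> no flip
Dir SE: first cell '.' (not opp) -> no flip

Answer: (6,1) (6,2) (6,3) (6,4)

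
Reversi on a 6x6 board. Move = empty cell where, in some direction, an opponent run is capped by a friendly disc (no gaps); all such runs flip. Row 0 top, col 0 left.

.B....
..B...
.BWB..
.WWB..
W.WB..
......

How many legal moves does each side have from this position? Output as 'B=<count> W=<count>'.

Answer: B=5 W=9

Derivation:
-- B to move --
(1,1): flips 1 -> legal
(1,3): no bracket -> illegal
(2,0): no bracket -> illegal
(3,0): flips 2 -> legal
(4,1): flips 3 -> legal
(5,0): no bracket -> illegal
(5,1): flips 1 -> legal
(5,2): flips 3 -> legal
(5,3): no bracket -> illegal
B mobility = 5
-- W to move --
(0,0): no bracket -> illegal
(0,2): flips 1 -> legal
(0,3): no bracket -> illegal
(1,0): flips 1 -> legal
(1,1): flips 1 -> legal
(1,3): no bracket -> illegal
(1,4): flips 1 -> legal
(2,0): flips 1 -> legal
(2,4): flips 2 -> legal
(3,0): no bracket -> illegal
(3,4): flips 1 -> legal
(4,4): flips 2 -> legal
(5,2): no bracket -> illegal
(5,3): no bracket -> illegal
(5,4): flips 1 -> legal
W mobility = 9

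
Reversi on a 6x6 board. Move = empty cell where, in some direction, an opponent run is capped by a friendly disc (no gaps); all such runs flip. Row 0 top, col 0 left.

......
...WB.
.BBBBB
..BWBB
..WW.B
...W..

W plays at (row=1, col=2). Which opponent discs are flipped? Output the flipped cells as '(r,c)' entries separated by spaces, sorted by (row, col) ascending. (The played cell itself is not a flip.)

Answer: (2,2) (3,2)

Derivation:
Dir NW: first cell '.' (not opp) -> no flip
Dir N: first cell '.' (not opp) -> no flip
Dir NE: first cell '.' (not opp) -> no flip
Dir W: first cell '.' (not opp) -> no flip
Dir E: first cell 'W' (not opp) -> no flip
Dir SW: opp run (2,1), next='.' -> no flip
Dir S: opp run (2,2) (3,2) capped by W -> flip
Dir SE: opp run (2,3) (3,4) (4,5), next=edge -> no flip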